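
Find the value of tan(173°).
tan(173°) = -0.1228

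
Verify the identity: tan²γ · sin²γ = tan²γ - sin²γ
RHS = sin²γ/cos²γ - sin²γ = sin²γ(1/cos²γ - 1) = sin²γ · (1 - cos²γ)/cos²γ = sin²γ · sin²γ/cos²γ = sin²γ · tan²γ = LHS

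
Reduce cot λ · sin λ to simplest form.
cot λ · sin λ = cos λ (using Quotient identity)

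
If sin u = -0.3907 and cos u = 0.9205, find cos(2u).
cos(2u) = cos²u - sin²u = 0.6947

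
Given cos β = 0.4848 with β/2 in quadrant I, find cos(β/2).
cos(β/2) = ±√((1 + cos β)/2); positive since β/2 ∈ QI, so cos(β/2) = 0.8616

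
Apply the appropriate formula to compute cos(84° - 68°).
cos(84° - 68°) = cos 84° cos 68° + sin 84° sin 68° = 0.9613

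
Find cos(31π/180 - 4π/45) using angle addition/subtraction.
cos(31π/180 - 4π/45) = cos 31π/180 cos 4π/45 + sin 31π/180 sin 4π/45 = (√6+√2)/4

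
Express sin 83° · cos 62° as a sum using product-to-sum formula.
sin 83° cos 62° = (1/2)[sin(83°+62°) + sin(83°-62°)]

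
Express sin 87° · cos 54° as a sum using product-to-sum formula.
sin 87° cos 54° = (1/2)[sin(87°+54°) + sin(87°-54°)]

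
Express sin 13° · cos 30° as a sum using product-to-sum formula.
sin 13° cos 30° = (1/2)[sin(13°+30°) + sin(13°-30°)]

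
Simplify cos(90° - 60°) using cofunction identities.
cos(90° - 60°) = sin(60°)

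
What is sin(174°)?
sin(174°) = 0.1045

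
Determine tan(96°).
tan(96°) = -9.514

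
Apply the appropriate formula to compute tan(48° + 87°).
tan(48° + 87°) = (tan 48° + tan 87°)/(1 - tan 48° tan 87°) = -1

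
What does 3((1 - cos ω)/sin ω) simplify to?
3((1 - cos ω)/sin ω) = 3(tan(ω/2)) (using Half angle)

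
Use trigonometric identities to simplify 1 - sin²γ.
1 - sin²γ = cos²γ (using Pythagorean identity)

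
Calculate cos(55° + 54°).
cos(55° + 54°) = cos 55° cos 54° - sin 55° sin 54° = -0.3256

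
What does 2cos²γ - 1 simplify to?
2cos²γ - 1 = cos(2γ) (using Double angle)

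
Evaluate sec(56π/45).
sec(56π/45) = -1.39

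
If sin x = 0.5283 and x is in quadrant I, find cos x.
cos x = 0.8491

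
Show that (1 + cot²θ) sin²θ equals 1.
LHS = csc²θ · sin²θ = (1/sin²θ) · sin²θ = 1 = RHS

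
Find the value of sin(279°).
sin(279°) = -0.9877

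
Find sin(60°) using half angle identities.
sin(60°) = √((1 - cos 120°)/2) = √3/2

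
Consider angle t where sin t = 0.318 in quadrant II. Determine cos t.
cos t = ±√(1 - sin²t) = -0.9481 (negative in QII)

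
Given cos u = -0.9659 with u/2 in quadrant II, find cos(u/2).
cos(u/2) = ±√((1 + cos u)/2); negative since u/2 ∈ QII, so cos(u/2) = -0.1306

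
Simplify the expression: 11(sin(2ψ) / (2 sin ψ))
11(sin(2ψ) / (2 sin ψ)) = 11(cos ψ) (using Double angle)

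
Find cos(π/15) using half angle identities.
cos(π/15) = √((1 + cos 2π/15)/2) = 0.9781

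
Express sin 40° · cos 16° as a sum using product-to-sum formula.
sin 40° cos 16° = (1/2)[sin(40°+16°) + sin(40°-16°)]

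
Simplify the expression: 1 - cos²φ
1 - cos²φ = sin²φ (using Pythagorean identity)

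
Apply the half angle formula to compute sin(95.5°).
sin(95.5°) = √((1 - cos 191°)/2) = 0.9954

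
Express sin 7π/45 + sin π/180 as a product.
sin 7π/45 + sin π/180 = 2 sin(29π/360) cos(3π/40)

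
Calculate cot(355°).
cot(355°) = -11.43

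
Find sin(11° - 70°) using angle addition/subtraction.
sin(11° - 70°) = sin 11° cos 70° - cos 11° sin 70° = -0.8572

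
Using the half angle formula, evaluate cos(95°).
cos(95°) = -√((1 + cos 190°)/2) = -0.08716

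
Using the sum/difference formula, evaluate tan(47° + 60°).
tan(47° + 60°) = (tan 47° + tan 60°)/(1 - tan 47° tan 60°) = -3.271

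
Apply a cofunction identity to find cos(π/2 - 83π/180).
cos(π/2 - 83π/180) = sin(83π/180) = 0.9925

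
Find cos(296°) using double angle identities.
cos(296°) = 1 - 2sin²148° = 0.4384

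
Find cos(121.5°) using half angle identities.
cos(121.5°) = -√((1 + cos 243°)/2) = -0.5225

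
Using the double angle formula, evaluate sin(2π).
sin(2π) = 2 sin π cos π = 0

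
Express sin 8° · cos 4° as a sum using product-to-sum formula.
sin 8° cos 4° = (1/2)[sin(8°+4°) + sin(8°-4°)]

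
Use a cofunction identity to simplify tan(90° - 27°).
tan(90° - 27°) = cot(27°)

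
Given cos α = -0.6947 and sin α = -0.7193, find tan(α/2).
tan(α/2) = sin α / (1 + cos α) = -2.356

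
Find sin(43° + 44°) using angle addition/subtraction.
sin(43° + 44°) = sin 43° cos 44° + cos 43° sin 44° = 0.9986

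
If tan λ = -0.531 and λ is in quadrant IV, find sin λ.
sin λ = -0.469 (using tan²λ + 1 = sec²λ)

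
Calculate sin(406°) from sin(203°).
sin(406°) = 2 sin 203° cos 203° = 0.7193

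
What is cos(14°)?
cos(14°) = 0.9703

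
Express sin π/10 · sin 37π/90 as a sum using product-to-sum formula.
sin π/10 sin 37π/90 = (1/2)[cos(π/10-37π/90) - cos(π/10+37π/90)]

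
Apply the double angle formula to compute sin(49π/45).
sin(49π/45) = 2 sin 49π/90 cos 49π/90 = -0.2756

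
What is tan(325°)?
tan(325°) = -0.7002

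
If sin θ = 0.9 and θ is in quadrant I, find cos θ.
cos θ = 0.4359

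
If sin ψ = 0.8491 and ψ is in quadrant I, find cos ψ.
cos ψ = 0.5282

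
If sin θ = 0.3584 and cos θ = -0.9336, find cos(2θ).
cos(2θ) = cos²θ - sin²θ = 0.7432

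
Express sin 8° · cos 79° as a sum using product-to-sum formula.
sin 8° cos 79° = (1/2)[sin(8°+79°) + sin(8°-79°)]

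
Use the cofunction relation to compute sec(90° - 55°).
sec(90° - 55°) = csc(55°) = 1.221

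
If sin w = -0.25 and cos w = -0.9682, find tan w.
tan w = sin w / cos w = 0.2582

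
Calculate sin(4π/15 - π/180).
sin(4π/15 - π/180) = sin 4π/15 cos π/180 - cos 4π/15 sin π/180 = 0.7314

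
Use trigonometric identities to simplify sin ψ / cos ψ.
sin ψ / cos ψ = tan ψ (using Quotient identity)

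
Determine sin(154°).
sin(154°) = 0.4384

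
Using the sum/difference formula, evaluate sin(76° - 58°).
sin(76° - 58°) = sin 76° cos 58° - cos 76° sin 58° = 0.309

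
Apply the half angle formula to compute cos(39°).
cos(39°) = √((1 + cos 78°)/2) = 0.7771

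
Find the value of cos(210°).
cos(210°) = -√3/2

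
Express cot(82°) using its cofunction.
cot(82°) = tan(90° - 82°) = tan(8°)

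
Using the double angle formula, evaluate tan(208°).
tan(208°) = 2 tan 104° / (1 - tan²104°) = 0.5317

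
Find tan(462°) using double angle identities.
tan(462°) = 2 tan 231° / (1 - tan²231°) = -4.705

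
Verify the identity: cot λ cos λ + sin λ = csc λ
LHS = cos²λ/sin λ + sin λ = (cos²λ + sin²λ)/sin λ = 1/sin λ = csc λ = RHS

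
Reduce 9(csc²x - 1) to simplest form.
9(csc²x - 1) = 9(cot²x) (using Pythagorean identity)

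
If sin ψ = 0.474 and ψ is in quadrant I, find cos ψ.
cos ψ = 0.8805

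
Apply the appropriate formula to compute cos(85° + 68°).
cos(85° + 68°) = cos 85° cos 68° - sin 85° sin 68° = -0.891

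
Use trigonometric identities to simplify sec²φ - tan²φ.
sec²φ - tan²φ = 1 (using Pythagorean identity)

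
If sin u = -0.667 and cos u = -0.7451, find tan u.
tan u = sin u / cos u = 0.8952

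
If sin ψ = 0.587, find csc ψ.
csc ψ = 1/sin ψ = 1.704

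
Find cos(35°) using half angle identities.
cos(35°) = √((1 + cos 70°)/2) = 0.8192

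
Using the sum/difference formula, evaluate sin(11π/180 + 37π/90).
sin(11π/180 + 37π/90) = sin 11π/180 cos 37π/90 + cos 11π/180 sin 37π/90 = 0.9962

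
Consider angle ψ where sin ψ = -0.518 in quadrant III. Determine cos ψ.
cos ψ = ±√(1 - sin²ψ) = -0.8554 (negative in QIII)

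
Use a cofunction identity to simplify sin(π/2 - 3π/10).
sin(π/2 - 3π/10) = cos(3π/10)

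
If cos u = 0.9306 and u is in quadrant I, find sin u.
sin u = 0.366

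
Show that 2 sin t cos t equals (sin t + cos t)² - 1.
RHS = sin²t + 2 sin t cos t + cos²t - 1 = (sin²t + cos²t) + 2 sin t cos t - 1 = 1 + 2 sin t cos t - 1 = 2 sin t cos t = LHS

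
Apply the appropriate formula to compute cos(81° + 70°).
cos(81° + 70°) = cos 81° cos 70° - sin 81° sin 70° = -0.8746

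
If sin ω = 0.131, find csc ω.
csc ω = 1/sin ω = 7.634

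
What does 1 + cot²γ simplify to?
1 + cot²γ = csc²γ (using Pythagorean identity)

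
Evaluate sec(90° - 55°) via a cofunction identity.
sec(90° - 55°) = csc(55°) = 1.221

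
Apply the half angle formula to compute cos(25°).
cos(25°) = √((1 + cos 50°)/2) = 0.9063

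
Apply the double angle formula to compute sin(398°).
sin(398°) = 2 sin 199° cos 199° = 0.6157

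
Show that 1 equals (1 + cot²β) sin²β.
RHS = csc²β · sin²β = (1/sin²β) · sin²β = 1 = LHS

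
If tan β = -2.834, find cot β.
cot β = 1/tan β = -0.3529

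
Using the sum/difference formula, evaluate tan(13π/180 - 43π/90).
tan(13π/180 - 43π/90) = (tan 13π/180 - tan 43π/90)/(1 + tan 13π/180 tan 43π/90) = -3.271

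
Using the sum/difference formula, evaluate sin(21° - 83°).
sin(21° - 83°) = sin 21° cos 83° - cos 21° sin 83° = -0.8829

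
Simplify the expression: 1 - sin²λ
1 - sin²λ = cos²λ (using Pythagorean identity)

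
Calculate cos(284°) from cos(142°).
cos(284°) = cos²142° - sin²142° = 0.2419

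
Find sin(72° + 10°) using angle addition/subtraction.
sin(72° + 10°) = sin 72° cos 10° + cos 72° sin 10° = 0.9903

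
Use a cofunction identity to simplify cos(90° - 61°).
cos(90° - 61°) = sin(61°)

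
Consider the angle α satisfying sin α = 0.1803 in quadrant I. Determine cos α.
cos α = √(1 - sin²α) = 0.9836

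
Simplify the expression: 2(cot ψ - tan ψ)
2(cot ψ - tan ψ) = 2(2 cot(2ψ)) (using Double angle)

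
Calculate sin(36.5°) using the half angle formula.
sin(36.5°) = √((1 - cos 73°)/2) = 0.5948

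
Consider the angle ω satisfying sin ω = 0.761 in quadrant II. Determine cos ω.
cos ω = ±√(1 - sin²ω) = -0.6488 (negative in QII)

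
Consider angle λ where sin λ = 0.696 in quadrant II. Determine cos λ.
cos λ = ±√(1 - sin²λ) = -0.718 (negative in QII)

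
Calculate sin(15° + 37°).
sin(15° + 37°) = sin 15° cos 37° + cos 15° sin 37° = 0.788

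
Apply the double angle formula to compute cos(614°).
cos(614°) = cos²307° - sin²307° = -0.2756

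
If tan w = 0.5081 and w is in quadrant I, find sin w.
sin w = 0.453 (using tan²w + 1 = sec²w)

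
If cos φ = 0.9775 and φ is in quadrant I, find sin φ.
sin φ = 0.2109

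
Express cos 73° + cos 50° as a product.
cos 73° + cos 50° = 2 cos(61.5°) cos(11.5°)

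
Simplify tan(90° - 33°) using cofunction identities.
tan(90° - 33°) = cot(33°)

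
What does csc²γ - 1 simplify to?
csc²γ - 1 = cot²γ (using Pythagorean identity)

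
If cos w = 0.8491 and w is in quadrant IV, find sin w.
sin w = -0.5282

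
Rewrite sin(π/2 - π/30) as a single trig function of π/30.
sin(π/2 - π/30) = cos(π/30)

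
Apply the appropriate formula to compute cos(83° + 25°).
cos(83° + 25°) = cos 83° cos 25° - sin 83° sin 25° = -0.309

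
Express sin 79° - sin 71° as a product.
sin 79° - sin 71° = 2 cos(75°) sin(4°)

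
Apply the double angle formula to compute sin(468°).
sin(468°) = 2 sin 234° cos 234° = 0.9511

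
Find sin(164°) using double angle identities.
sin(164°) = 2 sin 82° cos 82° = 0.2756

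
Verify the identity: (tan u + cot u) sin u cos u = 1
LHS = (sin u/cos u + cos u/sin u) sin u cos u = ((sin²u + cos²u)/(sin u cos u)) · sin u cos u = sin²u + cos²u = 1 = RHS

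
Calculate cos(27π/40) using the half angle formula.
cos(27π/40) = -√((1 + cos 27π/20)/2) = -0.5225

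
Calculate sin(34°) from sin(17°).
sin(34°) = 2 sin 17° cos 17° = 0.5592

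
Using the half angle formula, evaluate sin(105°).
sin(105°) = √((1 - cos 210°)/2) = (√6+√2)/4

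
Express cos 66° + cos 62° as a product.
cos 66° + cos 62° = 2 cos(64°) cos(2°)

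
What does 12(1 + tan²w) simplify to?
12(1 + tan²w) = 12(sec²w) (using Pythagorean identity)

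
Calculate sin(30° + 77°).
sin(30° + 77°) = sin 30° cos 77° + cos 30° sin 77° = 0.9563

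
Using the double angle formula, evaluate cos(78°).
cos(78°) = cos²39° - sin²39° = 0.2079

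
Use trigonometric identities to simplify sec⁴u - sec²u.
sec⁴u - sec²u = tan⁴u + tan²u (using Pythagorean)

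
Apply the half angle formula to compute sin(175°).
sin(175°) = √((1 - cos 350°)/2) = 0.08716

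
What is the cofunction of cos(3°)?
cos(3°) = sin(90° - 3°) = sin(87°)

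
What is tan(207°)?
tan(207°) = 0.5095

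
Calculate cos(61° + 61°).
cos(61° + 61°) = cos 61° cos 61° - sin 61° sin 61° = -0.5299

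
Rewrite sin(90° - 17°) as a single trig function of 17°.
sin(90° - 17°) = cos(17°)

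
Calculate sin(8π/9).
sin(8π/9) = 0.342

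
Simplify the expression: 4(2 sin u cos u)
4(2 sin u cos u) = 4(sin(2u)) (using Double angle)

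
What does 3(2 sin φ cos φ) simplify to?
3(2 sin φ cos φ) = 3(sin(2φ)) (using Double angle)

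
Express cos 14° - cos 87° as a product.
cos 14° - cos 87° = -2 sin(50.5°) sin(-36.5°)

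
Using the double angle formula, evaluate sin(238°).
sin(238°) = 2 sin 119° cos 119° = -0.848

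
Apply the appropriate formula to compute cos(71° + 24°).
cos(71° + 24°) = cos 71° cos 24° - sin 71° sin 24° = -0.08716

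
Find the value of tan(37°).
tan(37°) = 0.7536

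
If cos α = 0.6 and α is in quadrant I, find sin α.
sin α = 0.8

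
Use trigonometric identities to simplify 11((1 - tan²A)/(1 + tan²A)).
11((1 - tan²A)/(1 + tan²A)) = 11(cos(2A)) (using Double angle)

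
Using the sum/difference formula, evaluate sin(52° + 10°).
sin(52° + 10°) = sin 52° cos 10° + cos 52° sin 10° = 0.8829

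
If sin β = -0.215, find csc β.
csc β = 1/sin β = -4.651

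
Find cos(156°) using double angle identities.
cos(156°) = 2cos²78° - 1 = -0.9135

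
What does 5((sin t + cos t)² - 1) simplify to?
5((sin t + cos t)² - 1) = 5(sin(2t)) (using Pythagorean + double angle)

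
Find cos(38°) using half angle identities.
cos(38°) = √((1 + cos 76°)/2) = 0.788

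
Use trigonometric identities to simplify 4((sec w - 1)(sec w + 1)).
4((sec w - 1)(sec w + 1)) = 4(tan²w) (using Diff. of squares)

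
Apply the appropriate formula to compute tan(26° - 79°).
tan(26° - 79°) = (tan 26° - tan 79°)/(1 + tan 26° tan 79°) = -1.327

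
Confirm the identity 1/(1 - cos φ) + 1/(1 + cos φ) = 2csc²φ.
LHS = [(1 + cos φ) + (1 - cos φ)] / [(1 - cos φ)(1 + cos φ)] = 2/(1 - cos²φ) = 2/sin²φ = 2csc²φ = RHS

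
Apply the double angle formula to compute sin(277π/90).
sin(277π/90) = 2 sin 277π/180 cos 277π/180 = -0.2419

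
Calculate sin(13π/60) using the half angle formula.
sin(13π/60) = √((1 - cos 13π/30)/2) = 0.6293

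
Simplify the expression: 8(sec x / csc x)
8(sec x / csc x) = 8(tan x) (using Reciprocal identities)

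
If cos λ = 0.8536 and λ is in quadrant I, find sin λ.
sin λ = 0.5209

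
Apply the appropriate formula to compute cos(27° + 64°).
cos(27° + 64°) = cos 27° cos 64° - sin 27° sin 64° = -0.01745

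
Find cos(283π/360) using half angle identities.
cos(283π/360) = -√((1 + cos 283π/180)/2) = -0.7826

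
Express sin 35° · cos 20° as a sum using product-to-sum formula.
sin 35° cos 20° = (1/2)[sin(35°+20°) + sin(35°-20°)]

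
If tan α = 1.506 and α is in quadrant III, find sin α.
sin α = -0.8331 (using tan²α + 1 = sec²α)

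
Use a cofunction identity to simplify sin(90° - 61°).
sin(90° - 61°) = cos(61°)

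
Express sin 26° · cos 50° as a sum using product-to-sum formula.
sin 26° cos 50° = (1/2)[sin(26°+50°) + sin(26°-50°)]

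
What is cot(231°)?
cot(231°) = 0.8098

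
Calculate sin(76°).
sin(76°) = 0.9703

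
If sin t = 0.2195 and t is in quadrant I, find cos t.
cos t = 0.9756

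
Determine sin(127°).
sin(127°) = 0.7986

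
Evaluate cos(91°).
cos(91°) = -0.01745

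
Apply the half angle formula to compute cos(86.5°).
cos(86.5°) = √((1 + cos 173°)/2) = 0.06105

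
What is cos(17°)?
cos(17°) = 0.9563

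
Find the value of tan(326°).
tan(326°) = -0.6745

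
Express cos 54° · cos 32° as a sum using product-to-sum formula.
cos 54° cos 32° = (1/2)[cos(54°-32°) + cos(54°+32°)]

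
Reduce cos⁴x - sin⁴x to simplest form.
cos⁴x - sin⁴x = cos(2x) (using Factoring + double angle)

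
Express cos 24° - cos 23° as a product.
cos 24° - cos 23° = -2 sin(23.5°) sin(0.5°)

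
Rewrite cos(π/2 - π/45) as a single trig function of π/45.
cos(π/2 - π/45) = sin(π/45)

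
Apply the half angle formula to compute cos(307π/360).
cos(307π/360) = -√((1 + cos 307π/180)/2) = -0.8949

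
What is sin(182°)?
sin(182°) = -0.0349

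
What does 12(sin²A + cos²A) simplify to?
12(sin²A + cos²A) = 12 (using Pythagorean identity)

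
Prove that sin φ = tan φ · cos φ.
RHS = (sin φ/cos φ) · cos φ = sin φ = LHS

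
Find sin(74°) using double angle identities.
sin(74°) = 2 sin 37° cos 37° = 0.9613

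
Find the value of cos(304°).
cos(304°) = 0.5592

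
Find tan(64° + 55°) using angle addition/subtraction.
tan(64° + 55°) = (tan 64° + tan 55°)/(1 - tan 64° tan 55°) = -1.804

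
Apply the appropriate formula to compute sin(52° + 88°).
sin(52° + 88°) = sin 52° cos 88° + cos 52° sin 88° = 0.6428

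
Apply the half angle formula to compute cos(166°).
cos(166°) = -√((1 + cos 332°)/2) = -0.9703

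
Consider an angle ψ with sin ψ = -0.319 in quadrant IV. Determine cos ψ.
cos ψ = √(1 - sin²ψ) = 0.9478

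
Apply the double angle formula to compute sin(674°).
sin(674°) = 2 sin 337° cos 337° = -0.7193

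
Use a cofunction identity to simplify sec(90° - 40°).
sec(90° - 40°) = csc(40°)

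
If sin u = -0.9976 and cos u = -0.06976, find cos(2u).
cos(2u) = cos²u - sin²u = -0.9903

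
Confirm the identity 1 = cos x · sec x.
RHS = cos x · (1/cos x) = 1 = LHS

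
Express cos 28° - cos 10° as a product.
cos 28° - cos 10° = -2 sin(19°) sin(9°)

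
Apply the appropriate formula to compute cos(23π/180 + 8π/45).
cos(23π/180 + 8π/45) = cos 23π/180 cos 8π/45 - sin 23π/180 sin 8π/45 = 0.5736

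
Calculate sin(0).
sin(0) = 0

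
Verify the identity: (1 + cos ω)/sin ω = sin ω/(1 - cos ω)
RHS = sin ω(1 + cos ω) / ((1 - cos ω)(1 + cos ω)) = sin ω(1 + cos ω) / (1 - cos²ω) = sin ω(1 + cos ω) / sin²ω = (1 + cos ω)/sin ω = LHS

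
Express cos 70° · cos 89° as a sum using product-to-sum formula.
cos 70° cos 89° = (1/2)[cos(70°-89°) + cos(70°+89°)]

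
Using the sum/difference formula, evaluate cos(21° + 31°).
cos(21° + 31°) = cos 21° cos 31° - sin 21° sin 31° = 0.6157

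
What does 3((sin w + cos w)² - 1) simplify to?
3((sin w + cos w)² - 1) = 3(sin(2w)) (using Pythagorean + double angle)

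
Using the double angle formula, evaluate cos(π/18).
cos(π/18) = cos²π/36 - sin²π/36 = 0.9848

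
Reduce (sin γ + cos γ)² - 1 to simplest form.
(sin γ + cos γ)² - 1 = sin(2γ) (using Pythagorean + double angle)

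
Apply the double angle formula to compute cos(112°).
cos(112°) = cos²56° - sin²56° = -0.3746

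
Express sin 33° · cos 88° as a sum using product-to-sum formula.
sin 33° cos 88° = (1/2)[sin(33°+88°) + sin(33°-88°)]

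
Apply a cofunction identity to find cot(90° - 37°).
cot(90° - 37°) = tan(37°) = 0.7536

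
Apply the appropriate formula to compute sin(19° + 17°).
sin(19° + 17°) = sin 19° cos 17° + cos 19° sin 17° = 0.5878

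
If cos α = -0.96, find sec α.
sec α = 1/cos α = -1.042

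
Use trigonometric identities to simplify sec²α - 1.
sec²α - 1 = tan²α (using Pythagorean identity)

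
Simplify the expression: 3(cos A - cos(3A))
3(cos A - cos(3A)) = 3(2 sin(2A) sin A) (using Sum-to-product)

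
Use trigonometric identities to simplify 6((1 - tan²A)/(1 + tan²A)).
6((1 - tan²A)/(1 + tan²A)) = 6(cos(2A)) (using Double angle)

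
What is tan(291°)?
tan(291°) = -2.605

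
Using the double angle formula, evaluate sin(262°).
sin(262°) = 2 sin 131° cos 131° = -0.9903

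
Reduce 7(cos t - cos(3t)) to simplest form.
7(cos t - cos(3t)) = 7(2 sin(2t) sin t) (using Sum-to-product)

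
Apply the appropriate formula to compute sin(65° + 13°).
sin(65° + 13°) = sin 65° cos 13° + cos 65° sin 13° = 0.9781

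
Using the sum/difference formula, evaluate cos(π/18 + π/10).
cos(π/18 + π/10) = cos π/18 cos π/10 - sin π/18 sin π/10 = 0.8829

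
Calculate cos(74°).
cos(74°) = 0.2756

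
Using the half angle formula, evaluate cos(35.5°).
cos(35.5°) = √((1 + cos 71°)/2) = 0.8141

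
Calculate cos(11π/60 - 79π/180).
cos(11π/60 - 79π/180) = cos 11π/60 cos 79π/180 + sin 11π/60 sin 79π/180 = 0.6947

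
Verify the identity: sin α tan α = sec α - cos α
RHS = 1/cos α - cos α = (1 - cos²α)/cos α = sin²α/cos α = sin α · (sin α/cos α) = sin α tan α = LHS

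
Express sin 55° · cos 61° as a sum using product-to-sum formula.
sin 55° cos 61° = (1/2)[sin(55°+61°) + sin(55°-61°)]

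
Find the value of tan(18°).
tan(18°) = 0.3249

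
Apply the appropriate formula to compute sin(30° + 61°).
sin(30° + 61°) = sin 30° cos 61° + cos 30° sin 61° = 0.9998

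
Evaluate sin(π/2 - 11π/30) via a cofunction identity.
sin(π/2 - 11π/30) = cos(11π/30) = 0.4067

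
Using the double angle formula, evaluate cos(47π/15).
cos(47π/15) = cos²47π/30 - sin²47π/30 = -0.9135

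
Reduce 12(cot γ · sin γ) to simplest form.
12(cot γ · sin γ) = 12(cos γ) (using Quotient identity)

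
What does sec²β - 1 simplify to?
sec²β - 1 = tan²β (using Pythagorean identity)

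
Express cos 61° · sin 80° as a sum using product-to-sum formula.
cos 61° sin 80° = (1/2)[sin(61°+80°) - sin(61°-80°)]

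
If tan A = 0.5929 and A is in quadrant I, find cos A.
cos A = 0.8602 (using tan²A + 1 = sec²A)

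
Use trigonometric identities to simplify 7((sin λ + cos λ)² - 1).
7((sin λ + cos λ)² - 1) = 7(sin(2λ)) (using Pythagorean + double angle)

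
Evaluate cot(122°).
cot(122°) = -0.6249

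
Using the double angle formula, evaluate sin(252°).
sin(252°) = 2 sin 126° cos 126° = -0.9511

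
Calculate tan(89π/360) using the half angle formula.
tan(89π/360) = sin 89π/180 / (1 + cos 89π/180) = 0.9827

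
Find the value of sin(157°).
sin(157°) = 0.3907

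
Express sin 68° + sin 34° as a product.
sin 68° + sin 34° = 2 sin(51°) cos(17°)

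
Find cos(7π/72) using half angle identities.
cos(7π/72) = √((1 + cos 7π/36)/2) = 0.9537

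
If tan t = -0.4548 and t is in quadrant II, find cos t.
cos t = -0.9103 (using tan²t + 1 = sec²t)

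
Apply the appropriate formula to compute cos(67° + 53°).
cos(67° + 53°) = cos 67° cos 53° - sin 67° sin 53° = -1/2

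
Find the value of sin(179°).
sin(179°) = 0.01745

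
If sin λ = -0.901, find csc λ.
csc λ = 1/sin λ = -1.11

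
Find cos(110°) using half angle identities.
cos(110°) = -√((1 + cos 220°)/2) = -0.342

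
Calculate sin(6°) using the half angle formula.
sin(6°) = √((1 - cos 12°)/2) = 0.1045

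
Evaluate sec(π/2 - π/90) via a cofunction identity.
sec(π/2 - π/90) = csc(π/90) = 28.65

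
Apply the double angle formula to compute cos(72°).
cos(72°) = 2cos²36° - 1 = 0.309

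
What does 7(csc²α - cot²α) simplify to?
7(csc²α - cot²α) = 7 (using Pythagorean identity)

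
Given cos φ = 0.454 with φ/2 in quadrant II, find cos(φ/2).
cos(φ/2) = ±√((1 + cos φ)/2); negative since φ/2 ∈ QII, so cos(φ/2) = -0.8526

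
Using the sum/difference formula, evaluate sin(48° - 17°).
sin(48° - 17°) = sin 48° cos 17° - cos 48° sin 17° = 0.515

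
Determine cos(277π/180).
cos(277π/180) = 0.1219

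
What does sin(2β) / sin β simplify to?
sin(2β) / sin β = 2 cos β (using Double angle)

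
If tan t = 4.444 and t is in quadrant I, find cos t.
cos t = 0.2195 (using tan²t + 1 = sec²t)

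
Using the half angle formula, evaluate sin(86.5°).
sin(86.5°) = √((1 - cos 173°)/2) = 0.9981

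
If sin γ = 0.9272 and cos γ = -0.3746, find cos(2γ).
cos(2γ) = cos²γ - sin²γ = -0.7194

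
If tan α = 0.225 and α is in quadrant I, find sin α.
sin α = 0.2195 (using tan²α + 1 = sec²α)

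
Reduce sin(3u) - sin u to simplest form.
sin(3u) - sin u = 2 cos(2u) sin u (using Sum-to-product)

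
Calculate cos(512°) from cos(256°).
cos(512°) = cos²256° - sin²256° = -0.8829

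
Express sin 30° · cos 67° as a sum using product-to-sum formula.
sin 30° cos 67° = (1/2)[sin(30°+67°) + sin(30°-67°)]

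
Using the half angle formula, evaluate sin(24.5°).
sin(24.5°) = √((1 - cos 49°)/2) = 0.4147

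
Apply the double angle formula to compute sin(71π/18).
sin(71π/18) = 2 sin 71π/36 cos 71π/36 = -0.1736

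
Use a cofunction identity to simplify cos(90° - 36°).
cos(90° - 36°) = sin(36°)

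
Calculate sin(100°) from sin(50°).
sin(100°) = 2 sin 50° cos 50° = 0.9848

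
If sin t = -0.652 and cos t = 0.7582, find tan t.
tan t = sin t / cos t = -0.8599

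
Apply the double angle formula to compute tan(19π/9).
tan(19π/9) = 2 tan 19π/18 / (1 - tan²19π/18) = 0.364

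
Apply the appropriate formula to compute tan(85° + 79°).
tan(85° + 79°) = (tan 85° + tan 79°)/(1 - tan 85° tan 79°) = -0.2867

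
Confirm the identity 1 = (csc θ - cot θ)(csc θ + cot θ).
RHS = csc²θ - cot²θ = (1 + cot²θ) - cot²θ = 1 = LHS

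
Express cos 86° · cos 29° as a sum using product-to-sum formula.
cos 86° cos 29° = (1/2)[cos(86°-29°) + cos(86°+29°)]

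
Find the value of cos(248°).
cos(248°) = -0.3746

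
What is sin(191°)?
sin(191°) = -0.1908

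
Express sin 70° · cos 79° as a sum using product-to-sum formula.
sin 70° cos 79° = (1/2)[sin(70°+79°) + sin(70°-79°)]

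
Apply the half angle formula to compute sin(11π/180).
sin(11π/180) = √((1 - cos 11π/90)/2) = 0.1908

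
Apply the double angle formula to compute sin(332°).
sin(332°) = 2 sin 166° cos 166° = -0.4695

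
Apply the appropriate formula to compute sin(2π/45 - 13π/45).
sin(2π/45 - 13π/45) = sin 2π/45 cos 13π/45 - cos 2π/45 sin 13π/45 = -0.6947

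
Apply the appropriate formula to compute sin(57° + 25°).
sin(57° + 25°) = sin 57° cos 25° + cos 57° sin 25° = 0.9903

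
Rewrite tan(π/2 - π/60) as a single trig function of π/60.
tan(π/2 - π/60) = cot(π/60)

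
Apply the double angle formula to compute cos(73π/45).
cos(73π/45) = 2cos²73π/90 - 1 = 0.3746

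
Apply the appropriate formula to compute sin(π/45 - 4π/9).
sin(π/45 - 4π/9) = sin π/45 cos 4π/9 - cos π/45 sin 4π/9 = -0.9703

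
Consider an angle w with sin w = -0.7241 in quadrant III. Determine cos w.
cos w = ±√(1 - sin²w) = -0.6897 (negative in QIII)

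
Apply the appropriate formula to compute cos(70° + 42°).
cos(70° + 42°) = cos 70° cos 42° - sin 70° sin 42° = -0.3746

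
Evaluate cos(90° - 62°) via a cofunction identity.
cos(90° - 62°) = sin(62°) = 0.8829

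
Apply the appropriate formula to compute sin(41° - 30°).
sin(41° - 30°) = sin 41° cos 30° - cos 41° sin 30° = 0.1908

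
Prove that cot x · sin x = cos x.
LHS = (cos x/sin x) · sin x = cos x = RHS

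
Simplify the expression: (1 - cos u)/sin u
(1 - cos u)/sin u = tan(u/2) (using Half angle)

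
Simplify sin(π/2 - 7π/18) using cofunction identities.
sin(π/2 - 7π/18) = cos(7π/18)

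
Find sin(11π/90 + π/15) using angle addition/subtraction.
sin(11π/90 + π/15) = sin 11π/90 cos π/15 + cos 11π/90 sin π/15 = 0.5592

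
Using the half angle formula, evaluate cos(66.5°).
cos(66.5°) = √((1 + cos 133°)/2) = 0.3987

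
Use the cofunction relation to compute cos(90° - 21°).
cos(90° - 21°) = sin(21°) = 0.3584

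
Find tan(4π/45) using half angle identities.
tan(4π/45) = sin 8π/45 / (1 + cos 8π/45) = 0.2867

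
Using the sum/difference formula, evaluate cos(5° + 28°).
cos(5° + 28°) = cos 5° cos 28° - sin 5° sin 28° = 0.8387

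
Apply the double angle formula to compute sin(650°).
sin(650°) = 2 sin 325° cos 325° = -0.9397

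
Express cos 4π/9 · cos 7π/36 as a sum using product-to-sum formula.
cos 4π/9 cos 7π/36 = (1/2)[cos(4π/9-7π/36) + cos(4π/9+7π/36)]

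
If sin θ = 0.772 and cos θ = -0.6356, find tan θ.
tan θ = sin θ / cos θ = -1.215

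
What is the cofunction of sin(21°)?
sin(21°) = cos(90° - 21°) = cos(69°)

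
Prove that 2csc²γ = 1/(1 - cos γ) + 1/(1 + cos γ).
RHS = [(1 + cos γ) + (1 - cos γ)] / [(1 - cos γ)(1 + cos γ)] = 2/(1 - cos²γ) = 2/sin²γ = 2csc²γ = LHS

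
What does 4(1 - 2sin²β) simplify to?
4(1 - 2sin²β) = 4(cos(2β)) (using Double angle)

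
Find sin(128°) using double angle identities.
sin(128°) = 2 sin 64° cos 64° = 0.788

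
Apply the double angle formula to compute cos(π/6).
cos(π/6) = cos²π/12 - sin²π/12 = √3/2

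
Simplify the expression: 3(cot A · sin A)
3(cot A · sin A) = 3(cos A) (using Quotient identity)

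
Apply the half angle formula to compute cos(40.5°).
cos(40.5°) = √((1 + cos 81°)/2) = 0.7604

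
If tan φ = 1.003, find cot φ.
cot φ = 1/tan φ = 0.997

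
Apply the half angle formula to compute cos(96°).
cos(96°) = -√((1 + cos 192°)/2) = -0.1045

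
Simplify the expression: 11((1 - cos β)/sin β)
11((1 - cos β)/sin β) = 11(tan(β/2)) (using Half angle)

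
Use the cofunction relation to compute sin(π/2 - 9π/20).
sin(π/2 - 9π/20) = cos(9π/20) = 0.1564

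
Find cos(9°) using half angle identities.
cos(9°) = √((1 + cos 18°)/2) = 0.9877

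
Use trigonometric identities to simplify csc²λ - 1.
csc²λ - 1 = cot²λ (using Pythagorean identity)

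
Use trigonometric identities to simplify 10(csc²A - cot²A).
10(csc²A - cot²A) = 10 (using Pythagorean identity)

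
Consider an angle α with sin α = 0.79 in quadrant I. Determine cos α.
cos α = √(1 - sin²α) = 0.6131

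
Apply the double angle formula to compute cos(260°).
cos(260°) = cos²130° - sin²130° = -0.1736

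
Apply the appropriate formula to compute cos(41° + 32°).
cos(41° + 32°) = cos 41° cos 32° - sin 41° sin 32° = 0.2924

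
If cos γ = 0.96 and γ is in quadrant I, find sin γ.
sin γ = 0.28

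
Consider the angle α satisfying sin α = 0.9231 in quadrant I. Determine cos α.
cos α = √(1 - sin²α) = 0.3846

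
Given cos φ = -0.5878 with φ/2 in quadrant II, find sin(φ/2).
sin(φ/2) = ±√((1 - cos φ)/2); positive since φ/2 ∈ QII, so sin(φ/2) = 0.891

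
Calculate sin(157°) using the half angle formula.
sin(157°) = √((1 - cos 314°)/2) = 0.3907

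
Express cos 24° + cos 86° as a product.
cos 24° + cos 86° = 2 cos(55°) cos(-31°)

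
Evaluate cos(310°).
cos(310°) = 0.6428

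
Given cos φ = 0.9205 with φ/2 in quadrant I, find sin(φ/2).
sin(φ/2) = ±√((1 - cos φ)/2); positive since φ/2 ∈ QI, so sin(φ/2) = 0.1994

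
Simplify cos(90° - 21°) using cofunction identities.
cos(90° - 21°) = sin(21°)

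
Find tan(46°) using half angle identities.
tan(46°) = sin 92° / (1 + cos 92°) = 1.036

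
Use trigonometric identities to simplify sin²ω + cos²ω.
sin²ω + cos²ω = 1 (using Pythagorean identity)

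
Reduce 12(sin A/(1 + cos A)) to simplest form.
12(sin A/(1 + cos A)) = 12(tan(A/2)) (using Half angle)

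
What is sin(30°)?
sin(30°) = 1/2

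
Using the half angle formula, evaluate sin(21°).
sin(21°) = √((1 - cos 42°)/2) = 0.3584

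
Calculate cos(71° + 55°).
cos(71° + 55°) = cos 71° cos 55° - sin 71° sin 55° = -0.5878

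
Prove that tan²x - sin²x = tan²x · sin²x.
LHS = sin²x/cos²x - sin²x = sin²x(1/cos²x - 1) = sin²x · (1 - cos²x)/cos²x = sin²x · sin²x/cos²x = sin²x · tan²x = RHS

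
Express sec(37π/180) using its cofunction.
sec(37π/180) = csc(π/2 - 37π/180) = csc(53π/180)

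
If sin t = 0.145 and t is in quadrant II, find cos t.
cos t = -0.9894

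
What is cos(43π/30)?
cos(43π/30) = -0.2079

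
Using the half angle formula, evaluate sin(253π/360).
sin(253π/360) = √((1 - cos 253π/180)/2) = 0.8039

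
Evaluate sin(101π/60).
sin(101π/60) = -0.8387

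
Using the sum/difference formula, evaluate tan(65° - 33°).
tan(65° - 33°) = (tan 65° - tan 33°)/(1 + tan 65° tan 33°) = 0.6249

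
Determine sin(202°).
sin(202°) = -0.3746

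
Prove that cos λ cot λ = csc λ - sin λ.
RHS = 1/sin λ - sin λ = (1 - sin²λ)/sin λ = cos²λ/sin λ = cos λ · (cos λ/sin λ) = cos λ cot λ = LHS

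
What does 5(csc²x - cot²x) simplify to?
5(csc²x - cot²x) = 5 (using Pythagorean identity)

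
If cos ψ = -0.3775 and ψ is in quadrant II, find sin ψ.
sin ψ = 0.926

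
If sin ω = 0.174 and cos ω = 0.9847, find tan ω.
tan ω = sin ω / cos ω = 0.1767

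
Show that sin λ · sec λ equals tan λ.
LHS = sin λ · (1/cos λ) = sin λ/cos λ = tan λ = RHS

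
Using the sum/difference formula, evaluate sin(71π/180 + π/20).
sin(71π/180 + π/20) = sin 71π/180 cos π/20 + cos 71π/180 sin π/20 = 0.9848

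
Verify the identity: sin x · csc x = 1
LHS = sin x · (1/sin x) = 1 = RHS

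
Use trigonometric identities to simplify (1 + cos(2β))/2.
(1 + cos(2β))/2 = cos²β (using Power reduction)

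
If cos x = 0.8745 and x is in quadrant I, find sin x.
sin x = 0.485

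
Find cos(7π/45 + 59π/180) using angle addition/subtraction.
cos(7π/45 + 59π/180) = cos 7π/45 cos 59π/180 - sin 7π/45 sin 59π/180 = 0.05234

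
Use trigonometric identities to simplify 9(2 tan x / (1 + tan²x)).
9(2 tan x / (1 + tan²x)) = 9(sin(2x)) (using Double angle)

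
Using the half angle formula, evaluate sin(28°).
sin(28°) = √((1 - cos 56°)/2) = 0.4695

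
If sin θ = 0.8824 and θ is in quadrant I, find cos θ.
cos θ = 0.4705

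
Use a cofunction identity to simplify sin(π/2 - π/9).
sin(π/2 - π/9) = cos(π/9)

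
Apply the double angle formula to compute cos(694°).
cos(694°) = cos²347° - sin²347° = 0.8988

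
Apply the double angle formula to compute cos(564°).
cos(564°) = cos²282° - sin²282° = -0.9135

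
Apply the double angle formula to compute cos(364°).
cos(364°) = cos²182° - sin²182° = 0.9976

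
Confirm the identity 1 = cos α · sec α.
RHS = cos α · (1/cos α) = 1 = LHS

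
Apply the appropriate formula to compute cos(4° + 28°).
cos(4° + 28°) = cos 4° cos 28° - sin 4° sin 28° = 0.848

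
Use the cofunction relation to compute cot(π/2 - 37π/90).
cot(π/2 - 37π/90) = tan(37π/90) = 3.487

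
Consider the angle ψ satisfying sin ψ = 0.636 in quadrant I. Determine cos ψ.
cos ψ = √(1 - sin²ψ) = 0.7717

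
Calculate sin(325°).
sin(325°) = -0.5736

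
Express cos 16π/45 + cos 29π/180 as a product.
cos 16π/45 + cos 29π/180 = 2 cos(31π/120) cos(7π/72)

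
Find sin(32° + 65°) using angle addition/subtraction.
sin(32° + 65°) = sin 32° cos 65° + cos 32° sin 65° = 0.9925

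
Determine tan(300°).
tan(300°) = -√3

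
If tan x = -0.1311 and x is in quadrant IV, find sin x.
sin x = -0.13 (using tan²x + 1 = sec²x)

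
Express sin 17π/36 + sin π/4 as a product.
sin 17π/36 + sin π/4 = 2 sin(13π/36) cos(π/9)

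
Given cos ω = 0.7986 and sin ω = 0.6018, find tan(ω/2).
tan(ω/2) = sin ω / (1 + cos ω) = 0.3346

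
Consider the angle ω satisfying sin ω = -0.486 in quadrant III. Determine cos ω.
cos ω = ±√(1 - sin²ω) = -0.874 (negative in QIII)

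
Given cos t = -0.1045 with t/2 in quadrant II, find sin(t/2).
sin(t/2) = ±√((1 - cos t)/2); positive since t/2 ∈ QII, so sin(t/2) = 0.7431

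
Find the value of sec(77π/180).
sec(77π/180) = 4.445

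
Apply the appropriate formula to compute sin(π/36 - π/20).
sin(π/36 - π/20) = sin π/36 cos π/20 - cos π/36 sin π/20 = -0.06976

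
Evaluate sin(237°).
sin(237°) = -0.8387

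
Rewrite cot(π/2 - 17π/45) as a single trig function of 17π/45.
cot(π/2 - 17π/45) = tan(17π/45)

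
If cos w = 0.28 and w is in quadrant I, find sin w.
sin w = 0.96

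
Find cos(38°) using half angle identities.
cos(38°) = √((1 + cos 76°)/2) = 0.788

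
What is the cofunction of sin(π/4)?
sin(π/4) = cos(π/2 - π/4) = cos(π/4)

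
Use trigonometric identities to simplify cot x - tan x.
cot x - tan x = 2 cot(2x) (using Double angle)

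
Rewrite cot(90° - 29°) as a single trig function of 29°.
cot(90° - 29°) = tan(29°)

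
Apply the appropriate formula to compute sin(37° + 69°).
sin(37° + 69°) = sin 37° cos 69° + cos 37° sin 69° = 0.9613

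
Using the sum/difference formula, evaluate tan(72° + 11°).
tan(72° + 11°) = (tan 72° + tan 11°)/(1 - tan 72° tan 11°) = 8.144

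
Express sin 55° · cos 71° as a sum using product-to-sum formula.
sin 55° cos 71° = (1/2)[sin(55°+71°) + sin(55°-71°)]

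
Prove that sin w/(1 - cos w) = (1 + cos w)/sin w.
LHS = sin w(1 + cos w) / ((1 - cos w)(1 + cos w)) = sin w(1 + cos w) / (1 - cos²w) = sin w(1 + cos w) / sin²w = (1 + cos w)/sin w = RHS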